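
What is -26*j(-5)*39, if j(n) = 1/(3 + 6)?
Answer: -338/3 ≈ -112.67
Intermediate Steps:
j(n) = ⅑ (j(n) = 1/9 = ⅑)
-26*j(-5)*39 = -26*⅑*39 = -26/9*39 = -338/3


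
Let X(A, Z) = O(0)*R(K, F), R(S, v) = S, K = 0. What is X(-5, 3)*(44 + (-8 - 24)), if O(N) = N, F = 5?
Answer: 0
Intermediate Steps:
X(A, Z) = 0 (X(A, Z) = 0*0 = 0)
X(-5, 3)*(44 + (-8 - 24)) = 0*(44 + (-8 - 24)) = 0*(44 - 32) = 0*12 = 0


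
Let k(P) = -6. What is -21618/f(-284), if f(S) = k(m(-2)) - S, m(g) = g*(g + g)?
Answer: -10809/139 ≈ -77.763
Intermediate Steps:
m(g) = 2*g**2 (m(g) = g*(2*g) = 2*g**2)
f(S) = -6 - S
-21618/f(-284) = -21618/(-6 - 1*(-284)) = -21618/(-6 + 284) = -21618/278 = -21618*1/278 = -10809/139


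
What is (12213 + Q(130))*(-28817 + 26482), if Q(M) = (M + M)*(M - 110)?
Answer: -40659355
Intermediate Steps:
Q(M) = 2*M*(-110 + M) (Q(M) = (2*M)*(-110 + M) = 2*M*(-110 + M))
(12213 + Q(130))*(-28817 + 26482) = (12213 + 2*130*(-110 + 130))*(-28817 + 26482) = (12213 + 2*130*20)*(-2335) = (12213 + 5200)*(-2335) = 17413*(-2335) = -40659355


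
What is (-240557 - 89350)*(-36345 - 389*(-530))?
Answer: -56026456275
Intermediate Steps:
(-240557 - 89350)*(-36345 - 389*(-530)) = -329907*(-36345 + 206170) = -329907*169825 = -56026456275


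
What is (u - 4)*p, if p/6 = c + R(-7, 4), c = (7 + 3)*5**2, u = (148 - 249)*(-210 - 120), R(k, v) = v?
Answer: 50788824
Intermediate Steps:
u = 33330 (u = -101*(-330) = 33330)
c = 250 (c = 10*25 = 250)
p = 1524 (p = 6*(250 + 4) = 6*254 = 1524)
(u - 4)*p = (33330 - 4)*1524 = 33326*1524 = 50788824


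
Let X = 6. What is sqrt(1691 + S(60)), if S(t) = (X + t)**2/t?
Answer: sqrt(44090)/5 ≈ 41.995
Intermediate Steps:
S(t) = (6 + t)**2/t
sqrt(1691 + S(60)) = sqrt(1691 + (6 + 60)**2/60) = sqrt(1691 + (1/60)*66**2) = sqrt(1691 + (1/60)*4356) = sqrt(1691 + 363/5) = sqrt(8818/5) = sqrt(44090)/5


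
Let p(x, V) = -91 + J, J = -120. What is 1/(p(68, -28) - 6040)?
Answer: -1/6251 ≈ -0.00015997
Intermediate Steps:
p(x, V) = -211 (p(x, V) = -91 - 120 = -211)
1/(p(68, -28) - 6040) = 1/(-211 - 6040) = 1/(-6251) = -1/6251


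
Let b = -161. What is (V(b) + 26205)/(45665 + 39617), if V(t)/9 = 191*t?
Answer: -125277/42641 ≈ -2.9379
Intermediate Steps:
V(t) = 1719*t (V(t) = 9*(191*t) = 1719*t)
(V(b) + 26205)/(45665 + 39617) = (1719*(-161) + 26205)/(45665 + 39617) = (-276759 + 26205)/85282 = -250554*1/85282 = -125277/42641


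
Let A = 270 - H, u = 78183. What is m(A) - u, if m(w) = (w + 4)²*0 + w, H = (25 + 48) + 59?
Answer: -78045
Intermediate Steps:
H = 132 (H = 73 + 59 = 132)
A = 138 (A = 270 - 1*132 = 270 - 132 = 138)
m(w) = w (m(w) = (4 + w)²*0 + w = 0 + w = w)
m(A) - u = 138 - 1*78183 = 138 - 78183 = -78045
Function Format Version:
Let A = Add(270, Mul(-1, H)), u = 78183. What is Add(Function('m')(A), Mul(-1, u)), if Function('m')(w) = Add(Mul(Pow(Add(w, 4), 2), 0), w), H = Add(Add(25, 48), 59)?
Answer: -78045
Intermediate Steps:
H = 132 (H = Add(73, 59) = 132)
A = 138 (A = Add(270, Mul(-1, 132)) = Add(270, -132) = 138)
Function('m')(w) = w (Function('m')(w) = Add(Mul(Pow(Add(4, w), 2), 0), w) = Add(0, w) = w)
Add(Function('m')(A), Mul(-1, u)) = Add(138, Mul(-1, 78183)) = Add(138, -78183) = -78045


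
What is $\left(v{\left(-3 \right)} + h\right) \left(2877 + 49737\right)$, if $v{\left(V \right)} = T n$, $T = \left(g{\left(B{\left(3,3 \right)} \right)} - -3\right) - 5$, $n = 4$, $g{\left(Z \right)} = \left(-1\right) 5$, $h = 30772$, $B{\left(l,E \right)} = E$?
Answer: $1617564816$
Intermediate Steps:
$g{\left(Z \right)} = -5$
$T = -7$ ($T = \left(-5 - -3\right) - 5 = \left(-5 + 3\right) - 5 = -2 - 5 = -7$)
$v{\left(V \right)} = -28$ ($v{\left(V \right)} = \left(-7\right) 4 = -28$)
$\left(v{\left(-3 \right)} + h\right) \left(2877 + 49737\right) = \left(-28 + 30772\right) \left(2877 + 49737\right) = 30744 \cdot 52614 = 1617564816$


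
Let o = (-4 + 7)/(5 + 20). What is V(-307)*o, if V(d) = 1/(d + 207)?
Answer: -3/2500 ≈ -0.0012000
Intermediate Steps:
V(d) = 1/(207 + d)
o = 3/25 ≈ 0.12000
V(-307)*o = (3/25)/(207 - 307) = (3/25)/(-100) = -1/100*3/25 = -3/2500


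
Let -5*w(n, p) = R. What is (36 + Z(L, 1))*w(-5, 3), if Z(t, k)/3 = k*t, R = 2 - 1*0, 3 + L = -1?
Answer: -48/5 ≈ -9.6000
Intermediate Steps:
L = -4 (L = -3 - 1 = -4)
R = 2 (R = 2 + 0 = 2)
w(n, p) = -2/5 (w(n, p) = -1/5*2 = -2/5)
Z(t, k) = 3*k*t (Z(t, k) = 3*(k*t) = 3*k*t)
(36 + Z(L, 1))*w(-5, 3) = (36 + 3*1*(-4))*(-2/5) = (36 - 12)*(-2/5) = 24*(-2/5) = -48/5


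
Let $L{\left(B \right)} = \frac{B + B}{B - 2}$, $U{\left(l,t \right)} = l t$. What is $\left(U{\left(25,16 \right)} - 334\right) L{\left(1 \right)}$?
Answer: $-132$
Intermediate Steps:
$L{\left(B \right)} = \frac{2 B}{-2 + B}$
$\left(U{\left(25,16 \right)} - 334\right) L{\left(1 \right)} = \left(25 \cdot 16 - 334\right) 2 \cdot 1 \frac{1}{-2 + 1} = \left(400 - 334\right) 2 \cdot 1 \frac{1}{-1} = 66 \cdot 2 \cdot 1 \left(-1\right) = 66 \left(-2\right) = -132$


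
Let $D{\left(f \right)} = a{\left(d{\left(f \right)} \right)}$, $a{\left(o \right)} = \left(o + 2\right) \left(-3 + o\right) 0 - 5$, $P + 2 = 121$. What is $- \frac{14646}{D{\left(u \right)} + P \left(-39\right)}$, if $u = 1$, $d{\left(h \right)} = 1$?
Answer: $\frac{7323}{2323} \approx 3.1524$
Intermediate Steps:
$P = 119$ ($P = -2 + 121 = 119$)
$a{\left(o \right)} = -5$ ($a{\left(o \right)} = \left(2 + o\right) \left(-3 + o\right) 0 - 5 = \left(-3 + o\right) \left(2 + o\right) 0 - 5 = 0 - 5 = -5$)
$D{\left(f \right)} = -5$
$- \frac{14646}{D{\left(u \right)} + P \left(-39\right)} = - \frac{14646}{-5 + 119 \left(-39\right)} = - \frac{14646}{-5 - 4641} = - \frac{14646}{-4646} = \left(-14646\right) \left(- \frac{1}{4646}\right) = \frac{7323}{2323}$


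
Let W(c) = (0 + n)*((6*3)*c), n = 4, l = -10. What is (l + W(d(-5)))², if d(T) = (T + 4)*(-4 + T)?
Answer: 407044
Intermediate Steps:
d(T) = (-4 + T)*(4 + T) (d(T) = (4 + T)*(-4 + T) = (-4 + T)*(4 + T))
W(c) = 72*c (W(c) = (0 + 4)*((6*3)*c) = 4*(18*c) = 72*c)
(l + W(d(-5)))² = (-10 + 72*(-16 + (-5)²))² = (-10 + 72*(-16 + 25))² = (-10 + 72*9)² = (-10 + 648)² = 638² = 407044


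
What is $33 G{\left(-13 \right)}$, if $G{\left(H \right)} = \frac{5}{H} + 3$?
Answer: $\frac{1122}{13} \approx 86.308$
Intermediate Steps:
$G{\left(H \right)} = 3 + \frac{5}{H}$
$33 G{\left(-13 \right)} = 33 \left(3 + \frac{5}{-13}\right) = 33 \left(3 + 5 \left(- \frac{1}{13}\right)\right) = 33 \left(3 - \frac{5}{13}\right) = 33 \cdot \frac{34}{13} = \frac{1122}{13}$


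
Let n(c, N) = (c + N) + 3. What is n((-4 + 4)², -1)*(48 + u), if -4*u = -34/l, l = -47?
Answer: 4495/47 ≈ 95.638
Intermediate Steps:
n(c, N) = 3 + N + c (n(c, N) = (N + c) + 3 = 3 + N + c)
u = -17/94 (u = -(-1)*34/(-47)/4 = -(-1)*34*(-1/47)/4 = -(-1)*(-34)/(4*47) = -¼*34/47 = -17/94 ≈ -0.18085)
n((-4 + 4)², -1)*(48 + u) = (3 - 1 + (-4 + 4)²)*(48 - 17/94) = (3 - 1 + 0²)*(4495/94) = (3 - 1 + 0)*(4495/94) = 2*(4495/94) = 4495/47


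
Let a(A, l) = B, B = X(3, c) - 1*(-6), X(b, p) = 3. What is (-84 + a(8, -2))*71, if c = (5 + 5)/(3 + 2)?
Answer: -5325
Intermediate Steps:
c = 2 (c = 10/5 = 10*(1/5) = 2)
B = 9 (B = 3 - 1*(-6) = 3 + 6 = 9)
a(A, l) = 9
(-84 + a(8, -2))*71 = (-84 + 9)*71 = -75*71 = -5325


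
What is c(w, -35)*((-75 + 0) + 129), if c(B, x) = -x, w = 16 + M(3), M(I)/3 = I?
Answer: 1890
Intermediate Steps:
M(I) = 3*I
w = 25 (w = 16 + 3*3 = 16 + 9 = 25)
c(w, -35)*((-75 + 0) + 129) = (-1*(-35))*((-75 + 0) + 129) = 35*(-75 + 129) = 35*54 = 1890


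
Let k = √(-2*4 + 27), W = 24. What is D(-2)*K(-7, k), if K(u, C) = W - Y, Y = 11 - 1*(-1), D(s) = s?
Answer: -24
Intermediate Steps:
Y = 12 (Y = 11 + 1 = 12)
k = √19 (k = √(-8 + 27) = √19 ≈ 4.3589)
K(u, C) = 12 (K(u, C) = 24 - 1*12 = 24 - 12 = 12)
D(-2)*K(-7, k) = -2*12 = -24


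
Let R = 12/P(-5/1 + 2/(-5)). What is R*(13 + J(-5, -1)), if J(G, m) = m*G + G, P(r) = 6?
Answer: 26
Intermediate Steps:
J(G, m) = G + G*m (J(G, m) = G*m + G = G + G*m)
R = 2 (R = 12/6 = 12*(1/6) = 2)
R*(13 + J(-5, -1)) = 2*(13 - 5*(1 - 1)) = 2*(13 - 5*0) = 2*(13 + 0) = 2*13 = 26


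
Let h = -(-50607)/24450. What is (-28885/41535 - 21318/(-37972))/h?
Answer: -7830597425/120932865729 ≈ -0.064752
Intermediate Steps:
h = 16869/8150 (h = -(-50607)/24450 = -1*(-16869/8150) = 16869/8150 ≈ 2.0698)
(-28885/41535 - 21318/(-37972))/h = (-28885/41535 - 21318/(-37972))/(16869/8150) = (-28885*1/41535 - 21318*(-1/37972))*(8150/16869) = (-5777/8307 + 969/1726)*(8150/16869) = -1921619/14337882*8150/16869 = -7830597425/120932865729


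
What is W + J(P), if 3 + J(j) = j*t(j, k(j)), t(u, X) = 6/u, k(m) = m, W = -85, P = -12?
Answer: -82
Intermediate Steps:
J(j) = 3 (J(j) = -3 + j*(6/j) = -3 + 6 = 3)
W + J(P) = -85 + 3 = -82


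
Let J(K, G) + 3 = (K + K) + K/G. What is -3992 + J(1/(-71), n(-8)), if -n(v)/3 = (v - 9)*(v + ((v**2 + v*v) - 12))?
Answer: -1562327677/391068 ≈ -3995.0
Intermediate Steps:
n(v) = -3*(-9 + v)*(-12 + v + 2*v**2) (n(v) = -3*(v - 9)*(v + ((v**2 + v*v) - 12)) = -3*(-9 + v)*(v + ((v**2 + v**2) - 12)) = -3*(-9 + v)*(v + (2*v**2 - 12)) = -3*(-9 + v)*(v + (-12 + 2*v**2)) = -3*(-9 + v)*(-12 + v + 2*v**2))
J(K, G) = -3 + 2*K + K/G (J(K, G) = -3 + ((K + K) + K/G) = -3 + (2*K + K/G) = -3 + 2*K + K/G)
-3992 + J(1/(-71), n(-8)) = -3992 + (-3 + 2/(-71) + 1/((-71)*(-324 - 6*(-8)**3 + 51*(-8)**2 + 63*(-8)))) = -3992 + (-3 + 2*(-1/71) - 1/(71*(-324 - 6*(-512) + 51*64 - 504))) = -3992 + (-3 - 2/71 - 1/(71*(-324 + 3072 + 3264 - 504))) = -3992 + (-3 - 2/71 - 1/71/5508) = -3992 + (-3 - 2/71 - 1/71*1/5508) = -3992 + (-3 - 2/71 - 1/391068) = -3992 - 1184221/391068 = -1562327677/391068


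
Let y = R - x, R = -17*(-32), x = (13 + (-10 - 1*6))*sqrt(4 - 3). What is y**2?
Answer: 299209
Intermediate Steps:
x = -3 (x = (13 + (-10 - 6))*sqrt(1) = (13 - 16)*1 = -3*1 = -3)
R = 544
y = 547 (y = 544 - 1*(-3) = 544 + 3 = 547)
y**2 = 547**2 = 299209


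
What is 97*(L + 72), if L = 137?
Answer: 20273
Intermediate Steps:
97*(L + 72) = 97*(137 + 72) = 97*209 = 20273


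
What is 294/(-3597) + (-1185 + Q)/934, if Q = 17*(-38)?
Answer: -2286901/1119866 ≈ -2.0421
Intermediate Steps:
Q = -646
294/(-3597) + (-1185 + Q)/934 = 294/(-3597) + (-1185 - 646)/934 = 294*(-1/3597) - 1831*1/934 = -98/1199 - 1831/934 = -2286901/1119866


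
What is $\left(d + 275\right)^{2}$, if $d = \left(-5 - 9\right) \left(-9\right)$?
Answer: $160801$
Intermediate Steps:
$d = 126$ ($d = \left(-14\right) \left(-9\right) = 126$)
$\left(d + 275\right)^{2} = \left(126 + 275\right)^{2} = 401^{2} = 160801$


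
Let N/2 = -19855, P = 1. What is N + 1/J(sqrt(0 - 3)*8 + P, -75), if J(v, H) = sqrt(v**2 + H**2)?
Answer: -39710 + sqrt(2)/(2*sqrt(2717 + 8*I*sqrt(3))) ≈ -39710.0 - 3.4591e-5*I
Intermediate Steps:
J(v, H) = sqrt(H**2 + v**2)
N = -39710 (N = 2*(-19855) = -39710)
N + 1/J(sqrt(0 - 3)*8 + P, -75) = -39710 + 1/(sqrt((-75)**2 + (sqrt(0 - 3)*8 + 1)**2)) = -39710 + 1/(sqrt(5625 + (sqrt(-3)*8 + 1)**2)) = -39710 + 1/(sqrt(5625 + ((I*sqrt(3))*8 + 1)**2)) = -39710 + 1/(sqrt(5625 + (8*I*sqrt(3) + 1)**2)) = -39710 + 1/(sqrt(5625 + (1 + 8*I*sqrt(3))**2)) = -39710 + 1/sqrt(5625 + (1 + 8*I*sqrt(3))**2)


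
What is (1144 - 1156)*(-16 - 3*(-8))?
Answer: -96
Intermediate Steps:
(1144 - 1156)*(-16 - 3*(-8)) = -12*(-16 + 24) = -12*8 = -96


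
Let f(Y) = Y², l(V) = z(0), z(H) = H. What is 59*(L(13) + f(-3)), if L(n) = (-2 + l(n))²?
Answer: 767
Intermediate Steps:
l(V) = 0
L(n) = 4 (L(n) = (-2 + 0)² = (-2)² = 4)
59*(L(13) + f(-3)) = 59*(4 + (-3)²) = 59*(4 + 9) = 59*13 = 767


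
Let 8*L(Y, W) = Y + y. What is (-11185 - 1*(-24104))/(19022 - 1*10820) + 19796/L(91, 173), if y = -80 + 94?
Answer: 20639537/13670 ≈ 1509.8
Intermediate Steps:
y = 14
L(Y, W) = 7/4 + Y/8 (L(Y, W) = (Y + 14)/8 = (14 + Y)/8 = 7/4 + Y/8)
(-11185 - 1*(-24104))/(19022 - 1*10820) + 19796/L(91, 173) = (-11185 - 1*(-24104))/(19022 - 1*10820) + 19796/(7/4 + (⅛)*91) = (-11185 + 24104)/(19022 - 10820) + 19796/(7/4 + 91/8) = 12919/8202 + 19796/(105/8) = 12919*(1/8202) + 19796*(8/105) = 12919/8202 + 22624/15 = 20639537/13670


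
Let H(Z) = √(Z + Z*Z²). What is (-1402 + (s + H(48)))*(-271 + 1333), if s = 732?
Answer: -711540 + 4248*√6915 ≈ -3.5829e+5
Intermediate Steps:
H(Z) = √(Z + Z³)
(-1402 + (s + H(48)))*(-271 + 1333) = (-1402 + (732 + √(48 + 48³)))*(-271 + 1333) = (-1402 + (732 + √(48 + 110592)))*1062 = (-1402 + (732 + √110640))*1062 = (-1402 + (732 + 4*√6915))*1062 = (-670 + 4*√6915)*1062 = -711540 + 4248*√6915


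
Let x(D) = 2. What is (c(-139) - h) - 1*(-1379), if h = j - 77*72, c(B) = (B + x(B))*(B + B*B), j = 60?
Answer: -2621071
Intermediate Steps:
c(B) = (2 + B)*(B + B²) (c(B) = (B + 2)*(B + B*B) = (2 + B)*(B + B²))
h = -5484 (h = 60 - 77*72 = 60 - 5544 = -5484)
(c(-139) - h) - 1*(-1379) = (-139*(2 + (-139)² + 3*(-139)) - 1*(-5484)) - 1*(-1379) = (-139*(2 + 19321 - 417) + 5484) + 1379 = (-139*18906 + 5484) + 1379 = (-2627934 + 5484) + 1379 = -2622450 + 1379 = -2621071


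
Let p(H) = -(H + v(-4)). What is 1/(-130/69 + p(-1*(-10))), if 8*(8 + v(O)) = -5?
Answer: -552/1799 ≈ -0.30684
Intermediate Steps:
v(O) = -69/8 (v(O) = -8 + (⅛)*(-5) = -8 - 5/8 = -69/8)
p(H) = 69/8 - H (p(H) = -(H - 69/8) = -(-69/8 + H) = 69/8 - H)
1/(-130/69 + p(-1*(-10))) = 1/(-130/69 + (69/8 - (-1)*(-10))) = 1/((1/69)*(-130) + (69/8 - 1*10)) = 1/(-130/69 + (69/8 - 10)) = 1/(-130/69 - 11/8) = 1/(-1799/552) = -552/1799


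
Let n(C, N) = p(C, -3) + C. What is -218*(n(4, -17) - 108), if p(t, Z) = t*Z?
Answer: 25288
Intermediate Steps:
p(t, Z) = Z*t
n(C, N) = -2*C (n(C, N) = -3*C + C = -2*C)
-218*(n(4, -17) - 108) = -218*(-2*4 - 108) = -218*(-8 - 108) = -218*(-116) = 25288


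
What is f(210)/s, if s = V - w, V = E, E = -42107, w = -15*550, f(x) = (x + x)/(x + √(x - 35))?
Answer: -504/8498107 + 12*√7/8498107 ≈ -5.5571e-5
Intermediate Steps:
f(x) = 2*x/(x + √(-35 + x)) (f(x) = (2*x)/(x + √(-35 + x)) = 2*x/(x + √(-35 + x)))
w = -8250
V = -42107
s = -33857 (s = -42107 - 1*(-8250) = -42107 + 8250 = -33857)
f(210)/s = (2*210/(210 + √(-35 + 210)))/(-33857) = (2*210/(210 + √175))*(-1/33857) = (2*210/(210 + 5*√7))*(-1/33857) = (420/(210 + 5*√7))*(-1/33857) = -420/(33857*(210 + 5*√7))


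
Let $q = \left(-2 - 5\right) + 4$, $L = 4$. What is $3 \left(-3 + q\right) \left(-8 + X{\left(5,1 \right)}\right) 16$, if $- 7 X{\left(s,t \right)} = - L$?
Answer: $\frac{14976}{7} \approx 2139.4$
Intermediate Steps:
$X{\left(s,t \right)} = \frac{4}{7}$ ($X{\left(s,t \right)} = - \frac{\left(-1\right) 4}{7} = \left(- \frac{1}{7}\right) \left(-4\right) = \frac{4}{7}$)
$q = -3$ ($q = -7 + 4 = -3$)
$3 \left(-3 + q\right) \left(-8 + X{\left(5,1 \right)}\right) 16 = 3 \left(-3 - 3\right) \left(-8 + \frac{4}{7}\right) 16 = 3 \left(\left(-6\right) \left(- \frac{52}{7}\right)\right) 16 = 3 \cdot \frac{312}{7} \cdot 16 = \frac{936}{7} \cdot 16 = \frac{14976}{7}$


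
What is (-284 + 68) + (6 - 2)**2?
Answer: -200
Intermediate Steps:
(-284 + 68) + (6 - 2)**2 = -216 + 4**2 = -216 + 16 = -200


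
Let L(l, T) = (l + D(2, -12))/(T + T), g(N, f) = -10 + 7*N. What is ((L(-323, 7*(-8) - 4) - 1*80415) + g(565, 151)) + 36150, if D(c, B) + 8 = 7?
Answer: -403173/10 ≈ -40317.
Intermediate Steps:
D(c, B) = -1 (D(c, B) = -8 + 7 = -1)
L(l, T) = (-1 + l)/(2*T) (L(l, T) = (l - 1)/(T + T) = (-1 + l)/((2*T)) = (-1 + l)*(1/(2*T)) = (-1 + l)/(2*T))
((L(-323, 7*(-8) - 4) - 1*80415) + g(565, 151)) + 36150 = (((-1 - 323)/(2*(7*(-8) - 4)) - 1*80415) + (-10 + 7*565)) + 36150 = (((1/2)*(-324)/(-56 - 4) - 80415) + (-10 + 3955)) + 36150 = (((1/2)*(-324)/(-60) - 80415) + 3945) + 36150 = (((1/2)*(-1/60)*(-324) - 80415) + 3945) + 36150 = ((27/10 - 80415) + 3945) + 36150 = (-804123/10 + 3945) + 36150 = -764673/10 + 36150 = -403173/10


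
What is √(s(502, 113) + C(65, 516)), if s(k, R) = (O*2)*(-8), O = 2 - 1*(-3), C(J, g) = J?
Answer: I*√15 ≈ 3.873*I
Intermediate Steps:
O = 5 (O = 2 + 3 = 5)
s(k, R) = -80 (s(k, R) = (5*2)*(-8) = 10*(-8) = -80)
√(s(502, 113) + C(65, 516)) = √(-80 + 65) = √(-15) = I*√15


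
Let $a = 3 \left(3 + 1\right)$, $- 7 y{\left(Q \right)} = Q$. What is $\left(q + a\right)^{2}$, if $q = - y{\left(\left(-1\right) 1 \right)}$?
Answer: $\frac{6889}{49} \approx 140.59$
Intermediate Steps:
$y{\left(Q \right)} = - \frac{Q}{7}$
$q = - \frac{1}{7}$ ($q = - \frac{\left(-1\right) \left(\left(-1\right) 1\right)}{7} = - \frac{\left(-1\right) \left(-1\right)}{7} = \left(-1\right) \frac{1}{7} = - \frac{1}{7} \approx -0.14286$)
$a = 12$ ($a = 3 \cdot 4 = 12$)
$\left(q + a\right)^{2} = \left(- \frac{1}{7} + 12\right)^{2} = \left(\frac{83}{7}\right)^{2} = \frac{6889}{49}$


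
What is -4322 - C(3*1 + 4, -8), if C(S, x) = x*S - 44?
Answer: -4222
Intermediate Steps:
C(S, x) = -44 + S*x (C(S, x) = S*x - 44 = -44 + S*x)
-4322 - C(3*1 + 4, -8) = -4322 - (-44 + (3*1 + 4)*(-8)) = -4322 - (-44 + (3 + 4)*(-8)) = -4322 - (-44 + 7*(-8)) = -4322 - (-44 - 56) = -4322 - 1*(-100) = -4322 + 100 = -4222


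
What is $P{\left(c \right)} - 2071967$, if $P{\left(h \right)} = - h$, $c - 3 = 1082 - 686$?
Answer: $-2072366$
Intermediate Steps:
$c = 399$ ($c = 3 + \left(1082 - 686\right) = 3 + 396 = 399$)
$P{\left(c \right)} - 2071967 = \left(-1\right) 399 - 2071967 = -399 - 2071967 = -2072366$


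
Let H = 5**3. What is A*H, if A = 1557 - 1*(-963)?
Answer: 315000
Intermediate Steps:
A = 2520 (A = 1557 + 963 = 2520)
H = 125
A*H = 2520*125 = 315000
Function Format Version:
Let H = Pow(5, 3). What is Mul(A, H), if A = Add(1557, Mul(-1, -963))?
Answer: 315000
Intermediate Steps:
A = 2520 (A = Add(1557, 963) = 2520)
H = 125
Mul(A, H) = Mul(2520, 125) = 315000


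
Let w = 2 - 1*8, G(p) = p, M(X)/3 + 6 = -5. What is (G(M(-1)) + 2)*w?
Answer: 186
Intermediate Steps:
M(X) = -33 (M(X) = -18 + 3*(-5) = -18 - 15 = -33)
w = -6 (w = 2 - 8 = -6)
(G(M(-1)) + 2)*w = (-33 + 2)*(-6) = -31*(-6) = 186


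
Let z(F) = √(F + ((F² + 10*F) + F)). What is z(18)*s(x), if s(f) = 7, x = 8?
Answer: 42*√15 ≈ 162.67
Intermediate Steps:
z(F) = √(F² + 12*F) (z(F) = √(F + (F² + 11*F)) = √(F² + 12*F))
z(18)*s(x) = √(18*(12 + 18))*7 = √(18*30)*7 = √540*7 = (6*√15)*7 = 42*√15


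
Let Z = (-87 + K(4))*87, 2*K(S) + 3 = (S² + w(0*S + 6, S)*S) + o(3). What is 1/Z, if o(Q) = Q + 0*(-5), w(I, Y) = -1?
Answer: -1/7047 ≈ -0.00014190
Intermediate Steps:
o(Q) = Q (o(Q) = Q + 0 = Q)
K(S) = S²/2 - S/2 (K(S) = -3/2 + ((S² - S) + 3)/2 = -3/2 + (3 + S² - S)/2 = -3/2 + (3/2 + S²/2 - S/2) = S²/2 - S/2)
Z = -7047 (Z = (-87 + (½)*4*(-1 + 4))*87 = (-87 + (½)*4*3)*87 = (-87 + 6)*87 = -81*87 = -7047)
1/Z = 1/(-7047) = -1/7047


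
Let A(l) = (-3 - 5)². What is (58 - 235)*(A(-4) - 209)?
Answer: 25665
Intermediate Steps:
A(l) = 64 (A(l) = (-8)² = 64)
(58 - 235)*(A(-4) - 209) = (58 - 235)*(64 - 209) = -177*(-145) = 25665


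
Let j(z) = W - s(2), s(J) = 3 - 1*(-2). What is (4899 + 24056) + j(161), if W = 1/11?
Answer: 318451/11 ≈ 28950.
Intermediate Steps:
s(J) = 5 (s(J) = 3 + 2 = 5)
W = 1/11 (W = 1*(1/11) = 1/11 ≈ 0.090909)
j(z) = -54/11 (j(z) = 1/11 - 1*5 = 1/11 - 5 = -54/11)
(4899 + 24056) + j(161) = (4899 + 24056) - 54/11 = 28955 - 54/11 = 318451/11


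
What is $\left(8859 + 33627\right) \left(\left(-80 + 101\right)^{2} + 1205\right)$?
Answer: $69931956$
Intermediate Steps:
$\left(8859 + 33627\right) \left(\left(-80 + 101\right)^{2} + 1205\right) = 42486 \left(21^{2} + 1205\right) = 42486 \left(441 + 1205\right) = 42486 \cdot 1646 = 69931956$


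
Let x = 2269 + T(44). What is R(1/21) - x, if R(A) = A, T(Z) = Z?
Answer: -48572/21 ≈ -2313.0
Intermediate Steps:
x = 2313 (x = 2269 + 44 = 2313)
R(1/21) - x = 1/21 - 1*2313 = 1/21 - 2313 = -48572/21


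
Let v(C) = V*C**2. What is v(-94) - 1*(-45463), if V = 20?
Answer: 222183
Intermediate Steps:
v(C) = 20*C**2
v(-94) - 1*(-45463) = 20*(-94)**2 - 1*(-45463) = 20*8836 + 45463 = 176720 + 45463 = 222183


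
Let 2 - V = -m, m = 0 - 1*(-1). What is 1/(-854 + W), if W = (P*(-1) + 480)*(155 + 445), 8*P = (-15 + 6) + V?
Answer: 1/287596 ≈ 3.4771e-6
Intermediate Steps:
m = 1 (m = 0 + 1 = 1)
V = 3 (V = 2 - (-1) = 2 - 1*(-1) = 2 + 1 = 3)
P = -3/4 (P = ((-15 + 6) + 3)/8 = (-9 + 3)/8 = (1/8)*(-6) = -3/4 ≈ -0.75000)
W = 288450 (W = (-3/4*(-1) + 480)*(155 + 445) = (3/4 + 480)*600 = (1923/4)*600 = 288450)
1/(-854 + W) = 1/(-854 + 288450) = 1/287596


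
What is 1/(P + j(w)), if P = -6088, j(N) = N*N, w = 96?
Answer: 1/3128 ≈ 0.00031969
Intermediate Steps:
j(N) = N²
1/(P + j(w)) = 1/(-6088 + 96²) = 1/(-6088 + 9216) = 1/3128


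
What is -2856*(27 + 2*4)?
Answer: -99960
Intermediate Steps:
-2856*(27 + 2*4) = -2856*(27 + 8) = -2856*35 = -136*735 = -99960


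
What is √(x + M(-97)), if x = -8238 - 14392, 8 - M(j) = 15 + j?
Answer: 14*I*√115 ≈ 150.13*I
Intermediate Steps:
M(j) = -7 - j (M(j) = 8 - (15 + j) = 8 + (-15 - j) = -7 - j)
x = -22630
√(x + M(-97)) = √(-22630 + (-7 - 1*(-97))) = √(-22630 + (-7 + 97)) = √(-22630 + 90) = √(-22540) = 14*I*√115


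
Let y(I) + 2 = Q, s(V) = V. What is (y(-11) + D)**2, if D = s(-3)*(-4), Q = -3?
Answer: 49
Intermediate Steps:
y(I) = -5 (y(I) = -2 - 3 = -5)
D = 12 (D = -3*(-4) = 12)
(y(-11) + D)**2 = (-5 + 12)**2 = 7**2 = 49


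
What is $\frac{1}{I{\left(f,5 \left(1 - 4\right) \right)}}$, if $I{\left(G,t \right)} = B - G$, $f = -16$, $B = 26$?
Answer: $\frac{1}{42} \approx 0.02381$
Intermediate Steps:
$I{\left(G,t \right)} = 26 - G$
$\frac{1}{I{\left(f,5 \left(1 - 4\right) \right)}} = \frac{1}{26 - -16} = \frac{1}{26 + 16} = \frac{1}{42}$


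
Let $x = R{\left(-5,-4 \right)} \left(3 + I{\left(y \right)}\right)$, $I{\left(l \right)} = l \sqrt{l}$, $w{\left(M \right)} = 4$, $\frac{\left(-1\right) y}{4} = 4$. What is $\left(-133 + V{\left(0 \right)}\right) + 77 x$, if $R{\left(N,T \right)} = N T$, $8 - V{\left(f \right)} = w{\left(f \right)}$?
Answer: $4491 - 98560 i \approx 4491.0 - 98560.0 i$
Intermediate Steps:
$y = -16$ ($y = \left(-4\right) 4 = -16$)
$V{\left(f \right)} = 4$ ($V{\left(f \right)} = 8 - 4 = 4$)
$I{\left(l \right)} = l^{\frac{3}{2}}$
$x = 60 - 1280 i$ ($x = \left(-5\right) \left(-4\right) \left(3 + \left(-16\right)^{\frac{3}{2}}\right) = 20 \left(3 - 64 i\right) = 60 - 1280 i \approx 60.0 - 1280.0 i$)
$\left(-133 + V{\left(0 \right)}\right) + 77 x = \left(-133 + 4\right) + 77 \left(60 - 1280 i\right) = -129 + \left(4620 - 98560 i\right) = 4491 - 98560 i$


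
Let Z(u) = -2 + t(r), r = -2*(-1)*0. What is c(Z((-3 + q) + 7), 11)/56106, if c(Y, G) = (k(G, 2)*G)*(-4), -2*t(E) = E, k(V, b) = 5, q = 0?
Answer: -110/28053 ≈ -0.0039212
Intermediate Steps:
r = 0 (r = 2*0 = 0)
t(E) = -E/2
Z(u) = -2 (Z(u) = -2 - ½*0 = -2 + 0 = -2)
c(Y, G) = -20*G (c(Y, G) = (5*G)*(-4) = -20*G)
c(Z((-3 + q) + 7), 11)/56106 = -20*11/56106 = -220*1/56106 = -110/28053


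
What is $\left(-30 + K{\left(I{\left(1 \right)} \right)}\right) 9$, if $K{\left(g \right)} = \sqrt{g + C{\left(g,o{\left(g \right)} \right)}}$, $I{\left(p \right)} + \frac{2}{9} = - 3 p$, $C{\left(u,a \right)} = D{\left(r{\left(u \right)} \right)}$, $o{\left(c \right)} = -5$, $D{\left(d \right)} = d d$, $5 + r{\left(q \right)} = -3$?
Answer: $-270 + 3 \sqrt{547} \approx -199.84$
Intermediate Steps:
$r{\left(q \right)} = -8$ ($r{\left(q \right)} = -5 - 3 = -8$)
$D{\left(d \right)} = d^{2}$
$C{\left(u,a \right)} = 64$ ($C{\left(u,a \right)} = \left(-8\right)^{2} = 64$)
$I{\left(p \right)} = - \frac{2}{9} - 3 p$
$K{\left(g \right)} = \sqrt{64 + g}$ ($K{\left(g \right)} = \sqrt{g + 64} = \sqrt{64 + g}$)
$\left(-30 + K{\left(I{\left(1 \right)} \right)}\right) 9 = \left(-30 + \sqrt{64 - \frac{29}{9}}\right) 9 = \left(-30 + \sqrt{\frac{547}{9}}\right) 9 = \left(-30 + \frac{\sqrt{547}}{3}\right) 9 = -270 + 3 \sqrt{547}$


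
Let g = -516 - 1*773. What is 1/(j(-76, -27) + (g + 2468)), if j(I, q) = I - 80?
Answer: 1/1023 ≈ 0.00097752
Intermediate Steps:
g = -1289 (g = -516 - 773 = -1289)
j(I, q) = -80 + I
1/(j(-76, -27) + (g + 2468)) = 1/((-80 - 76) + (-1289 + 2468)) = 1/(-156 + 1179) = 1/1023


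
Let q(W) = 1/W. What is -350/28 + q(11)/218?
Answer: -14987/1199 ≈ -12.500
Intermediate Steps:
-350/28 + q(11)/218 = -350/28 + 1/(11*218) = -350*1/28 + (1/11)*(1/218) = -25/2 + 1/2398 = -14987/1199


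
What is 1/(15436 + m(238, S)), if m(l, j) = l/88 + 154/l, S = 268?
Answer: 748/11548635 ≈ 6.4770e-5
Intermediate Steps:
m(l, j) = 154/l + l/88 (m(l, j) = l*(1/88) + 154/l = l/88 + 154/l = 154/l + l/88)
1/(15436 + m(238, S)) = 1/(15436 + (154/238 + (1/88)*238)) = 1/(15436 + (154*(1/238) + 119/44)) = 1/(15436 + (11/17 + 119/44)) = 1/(15436 + 2507/748) = 1/(11548635/748) = 748/11548635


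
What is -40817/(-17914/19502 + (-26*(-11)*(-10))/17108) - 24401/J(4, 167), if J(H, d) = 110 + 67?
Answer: 3298874839679/88074138 ≈ 37456.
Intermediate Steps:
J(H, d) = 177
-40817/(-17914/19502 + (-26*(-11)*(-10))/17108) - 24401/J(4, 167) = -40817/(-17914/19502 + (-26*(-11)*(-10))/17108) - 24401/177 = -40817/(-17914*1/19502 + (286*(-10))*(1/17108)) - 24401*1/177 = -40817/(-8957/9751 - 2860*1/17108) - 24401/177 = -40817/(-8957/9751 - 55/329) - 24401/177 = -40817/(-497594/458297) - 24401/177 = -40817*(-458297/497594) - 24401/177 = 18706308649/497594 - 24401/177 = 3298874839679/88074138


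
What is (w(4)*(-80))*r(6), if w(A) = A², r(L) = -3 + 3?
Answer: 0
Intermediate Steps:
r(L) = 0
(w(4)*(-80))*r(6) = (4²*(-80))*0 = (16*(-80))*0 = -1280*0 = 0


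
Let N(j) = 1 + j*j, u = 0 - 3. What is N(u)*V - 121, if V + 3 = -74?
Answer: -891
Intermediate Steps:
V = -77 (V = -3 - 74 = -77)
u = -3
N(j) = 1 + j**2
N(u)*V - 121 = (1 + (-3)**2)*(-77) - 121 = (1 + 9)*(-77) - 121 = 10*(-77) - 121 = -770 - 121 = -891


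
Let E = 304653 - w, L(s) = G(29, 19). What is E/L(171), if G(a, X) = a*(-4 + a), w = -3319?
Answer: 307972/725 ≈ 424.79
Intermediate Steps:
L(s) = 725 (L(s) = 29*(-4 + 29) = 29*25 = 725)
E = 307972 (E = 304653 - 1*(-3319) = 304653 + 3319 = 307972)
E/L(171) = 307972/725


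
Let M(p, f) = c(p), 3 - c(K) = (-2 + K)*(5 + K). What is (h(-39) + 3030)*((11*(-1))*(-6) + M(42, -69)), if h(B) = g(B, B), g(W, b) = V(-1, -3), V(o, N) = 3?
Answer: -5492763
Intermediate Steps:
c(K) = 3 - (-2 + K)*(5 + K)
M(p, f) = 13 - p**2 - 3*p
g(W, b) = 3
h(B) = 3
(h(-39) + 3030)*((11*(-1))*(-6) + M(42, -69)) = (3 + 3030)*((11*(-1))*(-6) + (13 - 1*42**2 - 3*42)) = 3033*(-11*(-6) + (13 - 1*1764 - 126)) = 3033*(66 + (13 - 1764 - 126)) = 3033*(66 - 1877) = 3033*(-1811) = -5492763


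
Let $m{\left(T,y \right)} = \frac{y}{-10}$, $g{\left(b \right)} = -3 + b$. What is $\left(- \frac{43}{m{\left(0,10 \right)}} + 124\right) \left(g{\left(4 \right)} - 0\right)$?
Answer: $167$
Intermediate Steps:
$m{\left(T,y \right)} = - \frac{y}{10}$ ($m{\left(T,y \right)} = y \left(- \frac{1}{10}\right) = - \frac{y}{10}$)
$\left(- \frac{43}{m{\left(0,10 \right)}} + 124\right) \left(g{\left(4 \right)} - 0\right) = \left(- \frac{43}{\left(- \frac{1}{10}\right) 10} + 124\right) \left(\left(-3 + 4\right) - 0\right) = \left(- \frac{43}{-1} + 124\right) \left(1 + 0\right) = \left(\left(-43\right) \left(-1\right) + 124\right) 1 = \left(43 + 124\right) 1 = 167 \cdot 1 = 167$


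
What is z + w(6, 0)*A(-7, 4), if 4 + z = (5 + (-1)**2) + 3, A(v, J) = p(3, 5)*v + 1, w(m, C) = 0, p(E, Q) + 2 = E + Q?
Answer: 5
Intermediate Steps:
p(E, Q) = -2 + E + Q (p(E, Q) = -2 + (E + Q) = -2 + E + Q)
A(v, J) = 1 + 6*v (A(v, J) = (-2 + 3 + 5)*v + 1 = 6*v + 1 = 1 + 6*v)
z = 5 (z = -4 + ((5 + (-1)**2) + 3) = -4 + ((5 + 1) + 3) = -4 + (6 + 3) = -4 + 9 = 5)
z + w(6, 0)*A(-7, 4) = 5 + 0*(1 + 6*(-7)) = 5 + 0*(1 - 42) = 5 + 0*(-41) = 5 + 0 = 5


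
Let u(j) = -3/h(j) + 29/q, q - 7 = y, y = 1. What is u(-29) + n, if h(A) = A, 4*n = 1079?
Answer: 63447/232 ≈ 273.48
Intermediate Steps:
n = 1079/4 (n = (¼)*1079 = 1079/4 ≈ 269.75)
q = 8 (q = 7 + 1 = 8)
u(j) = 29/8 - 3/j (u(j) = -3/j + 29/8 = 29/8 - 3/j)
u(-29) + n = (29/8 - 3/(-29)) + 1079/4 = (29/8 - 3*(-1/29)) + 1079/4 = (29/8 + 3/29) + 1079/4 = 865/232 + 1079/4 = 63447/232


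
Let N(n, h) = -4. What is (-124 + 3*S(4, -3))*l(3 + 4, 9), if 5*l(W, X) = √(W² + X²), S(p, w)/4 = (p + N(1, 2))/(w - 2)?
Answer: -124*√130/5 ≈ -282.76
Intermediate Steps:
S(p, w) = 4*(-4 + p)/(-2 + w) (S(p, w) = 4*((p - 4)/(w - 2)) = 4*((-4 + p)/(-2 + w)) = 4*(-4 + p)/(-2 + w))
l(W, X) = √(W² + X²)/5
(-124 + 3*S(4, -3))*l(3 + 4, 9) = (-124 + 3*(4*(-4 + 4)/(-2 - 3)))*(√((3 + 4)² + 9²)/5) = (-124 + 3*(4*0/(-5)))*(√(7² + 81)/5) = (-124 + 3*(4*(-⅕)*0))*(√(49 + 81)/5) = (-124 + 3*0)*(√130/5) = (-124 + 0)*(√130/5) = -124*√130/5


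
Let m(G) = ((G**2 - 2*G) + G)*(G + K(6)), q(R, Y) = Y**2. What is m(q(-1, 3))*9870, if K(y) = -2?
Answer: 4974480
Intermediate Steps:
m(G) = (-2 + G)*(G**2 - G) (m(G) = ((G**2 - 2*G) + G)*(G - 2) = (G**2 - G)*(-2 + G) = (-2 + G)*(G**2 - G))
m(q(-1, 3))*9870 = (3**2*(2 + (3**2)**2 - 3*3**2))*9870 = (9*(2 + 9**2 - 3*9))*9870 = (9*(2 + 81 - 27))*9870 = (9*56)*9870 = 504*9870 = 4974480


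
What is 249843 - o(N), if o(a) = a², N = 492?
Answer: 7779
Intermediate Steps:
249843 - o(N) = 249843 - 1*492² = 249843 - 1*242064 = 249843 - 242064 = 7779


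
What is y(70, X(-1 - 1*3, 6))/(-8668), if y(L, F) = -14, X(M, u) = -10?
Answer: 7/4334 ≈ 0.0016151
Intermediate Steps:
y(70, X(-1 - 1*3, 6))/(-8668) = -14/(-8668) = -14*(-1/8668) = 7/4334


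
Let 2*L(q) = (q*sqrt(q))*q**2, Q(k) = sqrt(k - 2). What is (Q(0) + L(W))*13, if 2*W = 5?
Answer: 1625*sqrt(10)/32 + 13*I*sqrt(2) ≈ 160.58 + 18.385*I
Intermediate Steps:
W = 5/2 (W = (1/2)*5 = 5/2 ≈ 2.5000)
Q(k) = sqrt(-2 + k)
L(q) = q**(7/2)/2 (L(q) = ((q*sqrt(q))*q**2)/2 = (q**(3/2)*q**2)/2 = q**(7/2)/2)
(Q(0) + L(W))*13 = (sqrt(-2 + 0) + (5/2)**(7/2)/2)*13 = (sqrt(-2) + (125*sqrt(10)/16)/2)*13 = (I*sqrt(2) + 125*sqrt(10)/32)*13 = (125*sqrt(10)/32 + I*sqrt(2))*13 = 1625*sqrt(10)/32 + 13*I*sqrt(2)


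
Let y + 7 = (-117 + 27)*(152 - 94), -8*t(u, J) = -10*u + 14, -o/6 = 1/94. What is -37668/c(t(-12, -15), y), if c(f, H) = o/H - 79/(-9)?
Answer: -968427198/225673 ≈ -4291.3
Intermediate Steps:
o = -3/47 (o = -6/94 = -6*1/94 = -3/47 ≈ -0.063830)
t(u, J) = -7/4 + 5*u/4 (t(u, J) = -(-10*u + 14)/8 = -(14 - 10*u)/8 = -7/4 + 5*u/4)
y = -5227 (y = -7 + (-117 + 27)*(152 - 94) = -7 - 90*58 = -7 - 5220 = -5227)
c(f, H) = 79/9 - 3/(47*H) (c(f, H) = -3/(47*H) - 79/(-9) = -3/(47*H) - 79*(-1/9) = -3/(47*H) + 79/9 = 79/9 - 3/(47*H))
-37668/c(t(-12, -15), y) = -37668*(-2211021/(-27 + 3713*(-5227))) = -37668*(-2211021/(-27 - 19407851)) = -37668/((1/423)*(-1/5227)*(-19407878)) = -37668/19407878/2211021 = -37668*2211021/19407878 = -968427198/225673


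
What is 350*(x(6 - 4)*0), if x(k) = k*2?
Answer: 0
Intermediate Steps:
x(k) = 2*k
350*(x(6 - 4)*0) = 350*((2*(6 - 4))*0) = 350*((2*2)*0) = 350*(4*0) = 350*0 = 0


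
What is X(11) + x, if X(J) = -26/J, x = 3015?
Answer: 33139/11 ≈ 3012.6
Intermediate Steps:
X(11) + x = -26/11 + 3015 = 33139/11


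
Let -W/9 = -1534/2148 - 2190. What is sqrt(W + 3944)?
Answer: sqrt(3032415014)/358 ≈ 153.82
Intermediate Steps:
W = 7058481/358 (W = -9*(-1534/2148 - 2190) = -9*(-1534*1/2148 - 2190) = -9*(-767/1074 - 2190) = -9*(-2352827/1074) = 7058481/358 ≈ 19716.)
sqrt(W + 3944) = sqrt(7058481/358 + 3944) = sqrt(8470433/358) = sqrt(3032415014)/358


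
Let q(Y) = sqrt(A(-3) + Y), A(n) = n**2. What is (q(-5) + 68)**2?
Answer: 4900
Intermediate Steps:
q(Y) = sqrt(9 + Y) (q(Y) = sqrt((-3)**2 + Y) = sqrt(9 + Y))
(q(-5) + 68)**2 = (sqrt(9 - 5) + 68)**2 = (sqrt(4) + 68)**2 = (2 + 68)**2 = 70**2 = 4900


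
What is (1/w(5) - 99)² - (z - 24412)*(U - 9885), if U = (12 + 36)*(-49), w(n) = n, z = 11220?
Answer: -4035518564/25 ≈ -1.6142e+8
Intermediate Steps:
U = -2352 (U = 48*(-49) = -2352)
(1/w(5) - 99)² - (z - 24412)*(U - 9885) = (1/5 - 99)² - (11220 - 24412)*(-2352 - 9885) = (⅕ - 99)² - (-13192)*(-12237) = (-494/5)² - 1*161430504 = 244036/25 - 161430504 = -4035518564/25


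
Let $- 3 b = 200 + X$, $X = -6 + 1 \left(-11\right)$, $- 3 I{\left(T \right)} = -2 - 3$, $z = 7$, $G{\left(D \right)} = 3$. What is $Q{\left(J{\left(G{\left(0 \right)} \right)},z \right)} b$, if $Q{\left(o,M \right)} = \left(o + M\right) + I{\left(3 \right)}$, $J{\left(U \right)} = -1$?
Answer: $- \frac{1403}{3} \approx -467.67$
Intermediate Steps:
$I{\left(T \right)} = \frac{5}{3}$ ($I{\left(T \right)} = - \frac{-2 - 3}{3} = \left(- \frac{1}{3}\right) \left(-5\right) = \frac{5}{3}$)
$X = -17$ ($X = -6 - 11 = -17$)
$Q{\left(o,M \right)} = \frac{5}{3} + M + o$ ($Q{\left(o,M \right)} = \left(o + M\right) + \frac{5}{3} = \left(M + o\right) + \frac{5}{3} = \frac{5}{3} + M + o$)
$b = -61$ ($b = - \frac{200 - 17}{3} = \left(- \frac{1}{3}\right) 183 = -61$)
$Q{\left(J{\left(G{\left(0 \right)} \right)},z \right)} b = \left(\frac{5}{3} + 7 - 1\right) \left(-61\right) = \frac{23}{3} \left(-61\right) = - \frac{1403}{3}$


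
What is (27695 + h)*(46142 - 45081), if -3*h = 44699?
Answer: 40727546/3 ≈ 1.3576e+7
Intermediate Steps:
h = -44699/3 (h = -1/3*44699 = -44699/3 ≈ -14900.)
(27695 + h)*(46142 - 45081) = (27695 - 44699/3)*(46142 - 45081) = (38386/3)*1061 = 40727546/3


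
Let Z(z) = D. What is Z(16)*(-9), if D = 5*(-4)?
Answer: 180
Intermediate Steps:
D = -20
Z(z) = -20
Z(16)*(-9) = -20*(-9) = 180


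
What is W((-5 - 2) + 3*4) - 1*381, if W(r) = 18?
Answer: -363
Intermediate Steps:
W((-5 - 2) + 3*4) - 1*381 = 18 - 1*381 = 18 - 381 = -363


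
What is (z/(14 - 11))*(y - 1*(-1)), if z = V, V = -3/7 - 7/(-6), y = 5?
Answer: 31/21 ≈ 1.4762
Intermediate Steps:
V = 31/42 (V = -3*1/7 - 7*(-1/6) = -3/7 + 7/6 = 31/42 ≈ 0.73810)
z = 31/42 ≈ 0.73810
(z/(14 - 11))*(y - 1*(-1)) = ((31/42)/(14 - 11))*(5 - 1*(-1)) = ((31/42)/3)*(5 + 1) = ((1/3)*(31/42))*6 = (31/126)*6 = 31/21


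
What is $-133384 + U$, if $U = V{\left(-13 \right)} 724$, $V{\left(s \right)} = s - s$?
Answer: $-133384$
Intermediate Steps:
$V{\left(s \right)} = 0$
$U = 0$ ($U = 0 \cdot 724 = 0$)
$-133384 + U = -133384 + 0 = -133384$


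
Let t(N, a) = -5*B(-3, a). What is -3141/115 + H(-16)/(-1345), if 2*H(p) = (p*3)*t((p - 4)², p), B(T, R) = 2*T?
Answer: -828369/30935 ≈ -26.778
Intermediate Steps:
t(N, a) = 30 (t(N, a) = -10*(-3) = -5*(-6) = 30)
H(p) = 45*p (H(p) = ((p*3)*30)/2 = ((3*p)*30)/2 = (90*p)/2 = 45*p)
-3141/115 + H(-16)/(-1345) = -3141/115 + (45*(-16))/(-1345) = -3141*1/115 - 720*(-1/1345) = -3141/115 + 144/269 = -828369/30935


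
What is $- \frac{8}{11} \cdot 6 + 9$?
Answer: $\frac{51}{11} \approx 4.6364$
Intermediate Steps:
$- \frac{8}{11} \cdot 6 + 9 = \left(-8\right) \frac{1}{11} \cdot 6 + 9 = \left(- \frac{8}{11}\right) 6 + 9 = - \frac{48}{11} + 9 = \frac{51}{11}$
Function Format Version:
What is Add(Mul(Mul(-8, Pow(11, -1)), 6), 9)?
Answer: Rational(51, 11) ≈ 4.6364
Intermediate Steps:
Add(Mul(Mul(-8, Pow(11, -1)), 6), 9) = Add(Mul(Mul(-8, Rational(1, 11)), 6), 9) = Add(Mul(Rational(-8, 11), 6), 9) = Add(Rational(-48, 11), 9) = Rational(51, 11)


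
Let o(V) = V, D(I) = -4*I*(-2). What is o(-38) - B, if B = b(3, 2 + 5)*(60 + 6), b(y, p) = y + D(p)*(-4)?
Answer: 14548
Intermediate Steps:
D(I) = 8*I
b(y, p) = y - 32*p (b(y, p) = y + (8*p)*(-4) = y - 32*p)
B = -14586 (B = (3 - 32*(2 + 5))*(60 + 6) = (3 - 32*7)*66 = (3 - 224)*66 = -221*66 = -14586)
o(-38) - B = -38 - 1*(-14586) = -38 + 14586 = 14548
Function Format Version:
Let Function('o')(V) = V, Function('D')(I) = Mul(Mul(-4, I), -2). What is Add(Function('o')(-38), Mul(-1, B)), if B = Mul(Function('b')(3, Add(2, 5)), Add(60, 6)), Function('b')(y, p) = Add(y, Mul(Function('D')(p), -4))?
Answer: 14548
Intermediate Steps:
Function('D')(I) = Mul(8, I)
Function('b')(y, p) = Add(y, Mul(-32, p)) (Function('b')(y, p) = Add(y, Mul(Mul(8, p), -4)) = Add(y, Mul(-32, p)))
B = -14586 (B = Mul(Add(3, Mul(-32, Add(2, 5))), Add(60, 6)) = Mul(Add(3, Mul(-32, 7)), 66) = Mul(Add(3, -224), 66) = Mul(-221, 66) = -14586)
Add(Function('o')(-38), Mul(-1, B)) = Add(-38, Mul(-1, -14586)) = Add(-38, 14586) = 14548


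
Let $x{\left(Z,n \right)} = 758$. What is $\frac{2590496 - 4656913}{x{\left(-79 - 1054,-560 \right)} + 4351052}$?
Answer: $- \frac{2066417}{4351810} \approx -0.47484$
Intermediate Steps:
$\frac{2590496 - 4656913}{x{\left(-79 - 1054,-560 \right)} + 4351052} = \frac{2590496 - 4656913}{758 + 4351052} = - \frac{2066417}{4351810}$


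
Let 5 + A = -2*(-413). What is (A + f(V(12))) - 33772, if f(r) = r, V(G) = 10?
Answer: -32941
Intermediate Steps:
A = 821 (A = -5 - 2*(-413) = -5 + 826 = 821)
(A + f(V(12))) - 33772 = (821 + 10) - 33772 = 831 - 33772 = -32941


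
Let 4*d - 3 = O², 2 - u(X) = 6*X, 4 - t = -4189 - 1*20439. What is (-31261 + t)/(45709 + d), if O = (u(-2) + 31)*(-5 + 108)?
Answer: -947/773788 ≈ -0.0012238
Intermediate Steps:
t = 24632 (t = 4 - (-4189 - 1*20439) = 4 - (-4189 - 20439) = 4 - 1*(-24628) = 4 + 24628 = 24632)
u(X) = 2 - 6*X
O = 4635 (O = ((2 - 6*(-2)) + 31)*(-5 + 108) = ((2 + 12) + 31)*103 = (14 + 31)*103 = 45*103 = 4635)
d = 5370807 (d = ¾ + (¼)*4635² = ¾ + (¼)*21483225 = ¾ + 21483225/4 = 5370807)
(-31261 + t)/(45709 + d) = (-31261 + 24632)/(45709 + 5370807) = -6629/5416516 = -6629*1/5416516 = -947/773788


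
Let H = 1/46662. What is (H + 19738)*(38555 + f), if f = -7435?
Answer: 14330986506920/23331 ≈ 6.1425e+8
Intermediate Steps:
H = 1/46662 ≈ 2.1431e-5
(H + 19738)*(38555 + f) = (1/46662 + 19738)*(38555 - 7435) = (921014557/46662)*31120 = 14330986506920/23331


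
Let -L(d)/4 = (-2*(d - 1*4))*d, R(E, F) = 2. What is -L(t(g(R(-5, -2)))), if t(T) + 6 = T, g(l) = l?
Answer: -256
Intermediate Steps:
t(T) = -6 + T
L(d) = -4*d*(8 - 2*d) (L(d) = -4*(-2*(d - 1*4))*d = -4*(-2*(d - 4))*d = -4*(-2*(-4 + d))*d = -4*(8 - 2*d)*d = -4*d*(8 - 2*d))
-L(t(g(R(-5, -2)))) = -8*(-6 + 2)*(-4 + (-6 + 2)) = -8*(-4)*(-4 - 4) = -8*(-4)*(-8) = -1*256 = -256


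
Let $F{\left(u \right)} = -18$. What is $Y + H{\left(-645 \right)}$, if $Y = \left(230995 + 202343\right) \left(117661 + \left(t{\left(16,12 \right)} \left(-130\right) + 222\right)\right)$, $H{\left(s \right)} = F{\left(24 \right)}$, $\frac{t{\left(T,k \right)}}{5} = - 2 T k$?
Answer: $159244348236$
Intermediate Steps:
$t{\left(T,k \right)} = - 10 T k$ ($t{\left(T,k \right)} = 5 - 2 T k = 5 \left(- 2 T k\right) = - 10 T k$)
$H{\left(s \right)} = -18$
$Y = 159244348254$ ($Y = \left(230995 + 202343\right) \left(117661 + \left(\left(-10\right) 16 \cdot 12 \left(-130\right) + 222\right)\right) = 433338 \left(117661 + \left(\left(-1920\right) \left(-130\right) + 222\right)\right) = 433338 \left(117661 + \left(249600 + 222\right)\right) = 433338 \left(117661 + 249822\right) = 433338 \cdot 367483 = 159244348254$)
$Y + H{\left(-645 \right)} = 159244348254 - 18 = 159244348236$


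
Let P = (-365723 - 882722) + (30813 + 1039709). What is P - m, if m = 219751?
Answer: -397674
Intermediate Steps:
P = -177923 (P = -1248445 + 1070522 = -177923)
P - m = -177923 - 1*219751 = -177923 - 219751 = -397674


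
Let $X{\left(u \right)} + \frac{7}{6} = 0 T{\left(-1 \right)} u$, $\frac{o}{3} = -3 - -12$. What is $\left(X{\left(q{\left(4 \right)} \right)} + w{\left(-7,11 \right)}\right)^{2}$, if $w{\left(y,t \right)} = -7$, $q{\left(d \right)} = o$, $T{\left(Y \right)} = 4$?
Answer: $\frac{2401}{36} \approx 66.694$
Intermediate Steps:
$o = 27$ ($o = 3 \left(-3 - -12\right) = 3 \left(-3 + 12\right) = 3 \cdot 9 = 27$)
$q{\left(d \right)} = 27$
$X{\left(u \right)} = - \frac{7}{6}$ ($X{\left(u \right)} = - \frac{7}{6} + 0 \cdot 4 u = - \frac{7}{6} + 0 u = - \frac{7}{6} + 0 = - \frac{7}{6}$)
$\left(X{\left(q{\left(4 \right)} \right)} + w{\left(-7,11 \right)}\right)^{2} = \left(- \frac{7}{6} - 7\right)^{2} = \left(- \frac{49}{6}\right)^{2} = \frac{2401}{36}$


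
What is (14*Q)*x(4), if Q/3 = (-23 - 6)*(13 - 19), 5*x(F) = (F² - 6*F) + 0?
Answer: -58464/5 ≈ -11693.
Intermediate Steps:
x(F) = -6*F/5 + F²/5 (x(F) = ((F² - 6*F) + 0)/5 = (F² - 6*F)/5 = -6*F/5 + F²/5)
Q = 522 (Q = 3*((-23 - 6)*(13 - 19)) = 3*(-29*(-6)) = 3*174 = 522)
(14*Q)*x(4) = (14*522)*((⅕)*4*(-6 + 4)) = 7308*((⅕)*4*(-2)) = 7308*(-8/5) = -58464/5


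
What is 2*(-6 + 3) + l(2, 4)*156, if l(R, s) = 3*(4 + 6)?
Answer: 4674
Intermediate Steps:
l(R, s) = 30 (l(R, s) = 3*10 = 30)
2*(-6 + 3) + l(2, 4)*156 = 2*(-6 + 3) + 30*156 = 2*(-3) + 4680 = -6 + 4680 = 4674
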